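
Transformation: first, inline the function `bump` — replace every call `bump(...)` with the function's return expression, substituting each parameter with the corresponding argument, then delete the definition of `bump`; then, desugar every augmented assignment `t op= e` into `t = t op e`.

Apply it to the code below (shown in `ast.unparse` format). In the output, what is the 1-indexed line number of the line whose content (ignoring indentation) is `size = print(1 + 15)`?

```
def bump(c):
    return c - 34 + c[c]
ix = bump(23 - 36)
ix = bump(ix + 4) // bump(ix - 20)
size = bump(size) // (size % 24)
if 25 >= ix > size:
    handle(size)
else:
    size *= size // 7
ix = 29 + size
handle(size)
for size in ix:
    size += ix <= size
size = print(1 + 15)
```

12

Transformed code:
ix = 23 - 36 - 34 + (23 - 36)[23 - 36]
ix = (ix + 4 - 34 + (ix + 4)[ix + 4]) // (ix - 20 - 34 + (ix - 20)[ix - 20])
size = (size - 34 + size[size]) // (size % 24)
if 25 >= ix > size:
    handle(size)
else:
    size = size * (size // 7)
ix = 29 + size
handle(size)
for size in ix:
    size = size + (ix <= size)
size = print(1 + 15)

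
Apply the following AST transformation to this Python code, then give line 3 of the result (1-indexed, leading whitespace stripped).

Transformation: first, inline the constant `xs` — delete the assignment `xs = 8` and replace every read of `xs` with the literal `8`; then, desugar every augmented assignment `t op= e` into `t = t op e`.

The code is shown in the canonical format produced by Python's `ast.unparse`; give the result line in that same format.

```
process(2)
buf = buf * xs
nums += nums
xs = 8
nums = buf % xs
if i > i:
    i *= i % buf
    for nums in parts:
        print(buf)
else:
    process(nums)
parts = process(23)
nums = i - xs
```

nums = nums + nums

Transformed code:
process(2)
buf = buf * 8
nums = nums + nums
nums = buf % 8
if i > i:
    i = i * (i % buf)
    for nums in parts:
        print(buf)
else:
    process(nums)
parts = process(23)
nums = i - 8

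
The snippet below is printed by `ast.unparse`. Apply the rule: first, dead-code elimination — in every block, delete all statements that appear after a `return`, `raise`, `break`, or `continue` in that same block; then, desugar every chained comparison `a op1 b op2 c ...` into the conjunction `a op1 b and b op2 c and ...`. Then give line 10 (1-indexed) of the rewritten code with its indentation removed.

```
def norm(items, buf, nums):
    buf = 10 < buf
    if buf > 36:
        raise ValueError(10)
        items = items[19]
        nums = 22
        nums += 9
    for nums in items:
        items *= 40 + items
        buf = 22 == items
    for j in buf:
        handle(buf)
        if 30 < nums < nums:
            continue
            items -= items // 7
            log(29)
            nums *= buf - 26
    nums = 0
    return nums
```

Transformed code:
def norm(items, buf, nums):
    buf = 10 < buf
    if buf > 36:
        raise ValueError(10)
    for nums in items:
        items *= 40 + items
        buf = 22 == items
    for j in buf:
        handle(buf)
        if 30 < nums and nums < nums:
            continue
    nums = 0
    return nums

if 30 < nums and nums < nums:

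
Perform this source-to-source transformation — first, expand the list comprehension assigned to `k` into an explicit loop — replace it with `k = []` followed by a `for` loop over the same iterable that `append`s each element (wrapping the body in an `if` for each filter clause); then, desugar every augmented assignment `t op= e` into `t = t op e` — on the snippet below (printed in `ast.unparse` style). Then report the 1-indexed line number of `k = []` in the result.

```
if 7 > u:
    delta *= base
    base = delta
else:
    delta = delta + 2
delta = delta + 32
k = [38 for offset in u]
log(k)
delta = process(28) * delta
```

Transformed code:
if 7 > u:
    delta = delta * base
    base = delta
else:
    delta = delta + 2
delta = delta + 32
k = []
for offset in u:
    k.append(38)
log(k)
delta = process(28) * delta

7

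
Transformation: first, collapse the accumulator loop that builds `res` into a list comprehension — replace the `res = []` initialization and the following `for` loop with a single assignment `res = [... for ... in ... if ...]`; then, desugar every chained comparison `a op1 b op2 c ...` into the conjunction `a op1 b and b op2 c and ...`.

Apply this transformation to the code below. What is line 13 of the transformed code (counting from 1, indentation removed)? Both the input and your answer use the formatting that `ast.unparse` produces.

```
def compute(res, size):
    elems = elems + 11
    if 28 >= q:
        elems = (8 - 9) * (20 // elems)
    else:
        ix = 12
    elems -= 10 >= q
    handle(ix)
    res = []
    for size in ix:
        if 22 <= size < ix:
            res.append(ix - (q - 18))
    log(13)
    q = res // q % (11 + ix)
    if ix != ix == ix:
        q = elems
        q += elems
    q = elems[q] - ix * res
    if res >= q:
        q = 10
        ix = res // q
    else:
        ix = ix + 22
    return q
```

Transformed code:
def compute(res, size):
    elems = elems + 11
    if 28 >= q:
        elems = (8 - 9) * (20 // elems)
    else:
        ix = 12
    elems -= 10 >= q
    handle(ix)
    res = [ix - (q - 18) for size in ix if 22 <= size and size < ix]
    log(13)
    q = res // q % (11 + ix)
    if ix != ix and ix == ix:
        q = elems
        q += elems
    q = elems[q] - ix * res
    if res >= q:
        q = 10
        ix = res // q
    else:
        ix = ix + 22
    return q

q = elems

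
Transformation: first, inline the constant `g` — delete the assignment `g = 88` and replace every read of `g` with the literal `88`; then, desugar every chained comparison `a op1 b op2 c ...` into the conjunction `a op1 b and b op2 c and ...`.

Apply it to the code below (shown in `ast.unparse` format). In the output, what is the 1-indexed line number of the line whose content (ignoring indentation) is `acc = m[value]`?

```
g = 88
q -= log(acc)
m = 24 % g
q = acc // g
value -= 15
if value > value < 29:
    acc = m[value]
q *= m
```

Transformed code:
q -= log(acc)
m = 24 % 88
q = acc // 88
value -= 15
if value > value and value < 29:
    acc = m[value]
q *= m

6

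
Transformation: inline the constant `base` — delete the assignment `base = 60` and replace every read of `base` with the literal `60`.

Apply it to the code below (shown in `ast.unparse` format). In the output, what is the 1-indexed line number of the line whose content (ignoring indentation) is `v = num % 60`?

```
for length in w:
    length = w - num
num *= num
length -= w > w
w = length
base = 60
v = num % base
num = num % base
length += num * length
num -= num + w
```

Transformed code:
for length in w:
    length = w - num
num *= num
length -= w > w
w = length
v = num % 60
num = num % 60
length += num * length
num -= num + w

6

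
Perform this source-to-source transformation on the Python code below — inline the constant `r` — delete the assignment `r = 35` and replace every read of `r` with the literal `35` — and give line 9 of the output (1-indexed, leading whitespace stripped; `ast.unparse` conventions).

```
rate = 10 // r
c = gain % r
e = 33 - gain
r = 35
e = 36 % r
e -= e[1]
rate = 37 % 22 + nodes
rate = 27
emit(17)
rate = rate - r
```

rate = rate - 35

Transformed code:
rate = 10 // 35
c = gain % 35
e = 33 - gain
e = 36 % 35
e -= e[1]
rate = 37 % 22 + nodes
rate = 27
emit(17)
rate = rate - 35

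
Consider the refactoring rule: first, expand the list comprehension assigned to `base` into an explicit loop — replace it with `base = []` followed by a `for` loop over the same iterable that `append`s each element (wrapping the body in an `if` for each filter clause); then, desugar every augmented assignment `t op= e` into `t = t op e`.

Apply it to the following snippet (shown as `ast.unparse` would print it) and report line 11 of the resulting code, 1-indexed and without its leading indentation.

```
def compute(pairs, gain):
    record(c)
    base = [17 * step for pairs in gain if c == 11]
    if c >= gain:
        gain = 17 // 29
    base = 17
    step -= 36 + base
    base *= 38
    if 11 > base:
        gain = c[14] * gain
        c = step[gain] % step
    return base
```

base = base * 38

Transformed code:
def compute(pairs, gain):
    record(c)
    base = []
    for pairs in gain:
        if c == 11:
            base.append(17 * step)
    if c >= gain:
        gain = 17 // 29
    base = 17
    step = step - (36 + base)
    base = base * 38
    if 11 > base:
        gain = c[14] * gain
        c = step[gain] % step
    return base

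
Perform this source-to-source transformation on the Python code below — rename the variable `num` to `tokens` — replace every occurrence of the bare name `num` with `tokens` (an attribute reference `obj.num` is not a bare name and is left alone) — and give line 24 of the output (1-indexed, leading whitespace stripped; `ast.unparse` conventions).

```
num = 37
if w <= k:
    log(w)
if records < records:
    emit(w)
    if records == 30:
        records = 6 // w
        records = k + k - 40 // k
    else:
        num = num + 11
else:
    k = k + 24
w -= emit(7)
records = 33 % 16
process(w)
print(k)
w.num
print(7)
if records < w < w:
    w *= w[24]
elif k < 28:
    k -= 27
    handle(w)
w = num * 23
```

Transformed code:
tokens = 37
if w <= k:
    log(w)
if records < records:
    emit(w)
    if records == 30:
        records = 6 // w
        records = k + k - 40 // k
    else:
        tokens = tokens + 11
else:
    k = k + 24
w -= emit(7)
records = 33 % 16
process(w)
print(k)
w.num
print(7)
if records < w < w:
    w *= w[24]
elif k < 28:
    k -= 27
    handle(w)
w = tokens * 23

w = tokens * 23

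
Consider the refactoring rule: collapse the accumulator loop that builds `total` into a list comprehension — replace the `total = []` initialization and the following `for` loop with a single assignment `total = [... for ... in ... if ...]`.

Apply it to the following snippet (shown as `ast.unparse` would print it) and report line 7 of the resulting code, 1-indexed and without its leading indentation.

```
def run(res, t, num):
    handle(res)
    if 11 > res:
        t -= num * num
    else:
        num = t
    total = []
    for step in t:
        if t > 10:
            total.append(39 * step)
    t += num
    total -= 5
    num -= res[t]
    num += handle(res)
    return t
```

Transformed code:
def run(res, t, num):
    handle(res)
    if 11 > res:
        t -= num * num
    else:
        num = t
    total = [39 * step for step in t if t > 10]
    t += num
    total -= 5
    num -= res[t]
    num += handle(res)
    return t

total = [39 * step for step in t if t > 10]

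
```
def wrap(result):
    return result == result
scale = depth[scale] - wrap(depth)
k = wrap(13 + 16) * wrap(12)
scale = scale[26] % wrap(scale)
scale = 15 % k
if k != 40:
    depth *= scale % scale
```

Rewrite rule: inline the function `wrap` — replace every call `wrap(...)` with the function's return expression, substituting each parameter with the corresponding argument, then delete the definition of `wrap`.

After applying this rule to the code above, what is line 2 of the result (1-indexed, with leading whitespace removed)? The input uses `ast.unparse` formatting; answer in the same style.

Transformed code:
scale = depth[scale] - (depth == depth)
k = (13 + 16 == 13 + 16) * (12 == 12)
scale = scale[26] % (scale == scale)
scale = 15 % k
if k != 40:
    depth *= scale % scale

k = (13 + 16 == 13 + 16) * (12 == 12)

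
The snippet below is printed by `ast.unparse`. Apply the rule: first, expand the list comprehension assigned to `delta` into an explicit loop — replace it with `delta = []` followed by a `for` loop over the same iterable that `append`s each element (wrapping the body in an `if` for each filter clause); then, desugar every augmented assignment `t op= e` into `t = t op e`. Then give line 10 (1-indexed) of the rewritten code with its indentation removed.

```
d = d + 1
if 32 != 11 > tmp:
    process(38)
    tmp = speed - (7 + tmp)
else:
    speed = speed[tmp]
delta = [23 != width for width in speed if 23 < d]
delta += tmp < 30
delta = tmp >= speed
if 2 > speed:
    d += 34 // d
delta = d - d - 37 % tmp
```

delta.append(23 != width)

Transformed code:
d = d + 1
if 32 != 11 > tmp:
    process(38)
    tmp = speed - (7 + tmp)
else:
    speed = speed[tmp]
delta = []
for width in speed:
    if 23 < d:
        delta.append(23 != width)
delta = delta + (tmp < 30)
delta = tmp >= speed
if 2 > speed:
    d = d + 34 // d
delta = d - d - 37 % tmp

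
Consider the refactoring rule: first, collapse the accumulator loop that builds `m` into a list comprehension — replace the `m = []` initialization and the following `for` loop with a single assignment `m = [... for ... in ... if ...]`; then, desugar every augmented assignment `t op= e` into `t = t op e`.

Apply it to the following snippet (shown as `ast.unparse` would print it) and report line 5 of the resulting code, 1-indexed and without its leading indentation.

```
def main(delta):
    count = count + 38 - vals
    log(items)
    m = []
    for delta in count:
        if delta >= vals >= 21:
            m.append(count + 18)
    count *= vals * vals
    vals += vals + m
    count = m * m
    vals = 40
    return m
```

count = count * (vals * vals)

Transformed code:
def main(delta):
    count = count + 38 - vals
    log(items)
    m = [count + 18 for delta in count if delta >= vals >= 21]
    count = count * (vals * vals)
    vals = vals + (vals + m)
    count = m * m
    vals = 40
    return m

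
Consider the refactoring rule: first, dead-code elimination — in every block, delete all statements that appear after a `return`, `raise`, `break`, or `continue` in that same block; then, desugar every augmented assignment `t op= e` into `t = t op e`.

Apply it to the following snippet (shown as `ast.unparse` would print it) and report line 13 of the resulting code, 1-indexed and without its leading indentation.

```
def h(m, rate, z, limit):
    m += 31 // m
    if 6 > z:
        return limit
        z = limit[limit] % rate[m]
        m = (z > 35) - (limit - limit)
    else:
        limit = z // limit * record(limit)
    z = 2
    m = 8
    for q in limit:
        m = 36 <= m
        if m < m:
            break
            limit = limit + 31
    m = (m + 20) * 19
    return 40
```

m = (m + 20) * 19

Transformed code:
def h(m, rate, z, limit):
    m = m + 31 // m
    if 6 > z:
        return limit
    else:
        limit = z // limit * record(limit)
    z = 2
    m = 8
    for q in limit:
        m = 36 <= m
        if m < m:
            break
    m = (m + 20) * 19
    return 40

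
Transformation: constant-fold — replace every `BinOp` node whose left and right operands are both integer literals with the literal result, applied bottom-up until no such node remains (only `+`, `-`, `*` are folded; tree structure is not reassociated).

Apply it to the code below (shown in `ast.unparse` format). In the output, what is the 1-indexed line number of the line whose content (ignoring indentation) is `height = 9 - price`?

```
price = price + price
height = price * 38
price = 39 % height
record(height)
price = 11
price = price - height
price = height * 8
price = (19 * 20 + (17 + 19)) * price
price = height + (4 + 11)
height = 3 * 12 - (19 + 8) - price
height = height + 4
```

10

Transformed code:
price = price + price
height = price * 38
price = 39 % height
record(height)
price = 11
price = price - height
price = height * 8
price = 416 * price
price = height + 15
height = 9 - price
height = height + 4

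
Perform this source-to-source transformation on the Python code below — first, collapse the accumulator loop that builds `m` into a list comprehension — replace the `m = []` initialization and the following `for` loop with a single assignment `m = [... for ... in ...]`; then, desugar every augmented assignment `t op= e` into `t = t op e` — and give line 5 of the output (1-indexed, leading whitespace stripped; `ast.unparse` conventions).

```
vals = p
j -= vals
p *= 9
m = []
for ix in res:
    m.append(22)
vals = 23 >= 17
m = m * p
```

Transformed code:
vals = p
j = j - vals
p = p * 9
m = [22 for ix in res]
vals = 23 >= 17
m = m * p

vals = 23 >= 17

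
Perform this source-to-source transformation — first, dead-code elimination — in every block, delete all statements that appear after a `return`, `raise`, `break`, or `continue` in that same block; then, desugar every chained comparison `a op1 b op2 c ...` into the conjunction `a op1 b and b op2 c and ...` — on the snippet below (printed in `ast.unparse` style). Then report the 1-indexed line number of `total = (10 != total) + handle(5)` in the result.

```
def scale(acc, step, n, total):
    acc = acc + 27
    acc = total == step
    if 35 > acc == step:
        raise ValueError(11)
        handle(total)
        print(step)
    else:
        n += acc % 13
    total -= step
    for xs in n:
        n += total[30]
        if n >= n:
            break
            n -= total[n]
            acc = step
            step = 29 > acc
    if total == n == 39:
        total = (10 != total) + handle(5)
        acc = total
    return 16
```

14

Transformed code:
def scale(acc, step, n, total):
    acc = acc + 27
    acc = total == step
    if 35 > acc and acc == step:
        raise ValueError(11)
    else:
        n += acc % 13
    total -= step
    for xs in n:
        n += total[30]
        if n >= n:
            break
    if total == n and n == 39:
        total = (10 != total) + handle(5)
        acc = total
    return 16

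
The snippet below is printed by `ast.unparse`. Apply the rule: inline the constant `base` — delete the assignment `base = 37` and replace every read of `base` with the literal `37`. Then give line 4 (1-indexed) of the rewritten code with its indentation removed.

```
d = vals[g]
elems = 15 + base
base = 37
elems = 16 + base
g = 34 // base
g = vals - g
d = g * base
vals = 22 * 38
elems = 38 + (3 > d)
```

g = 34 // 37

Transformed code:
d = vals[g]
elems = 15 + 37
elems = 16 + 37
g = 34 // 37
g = vals - g
d = g * 37
vals = 22 * 38
elems = 38 + (3 > d)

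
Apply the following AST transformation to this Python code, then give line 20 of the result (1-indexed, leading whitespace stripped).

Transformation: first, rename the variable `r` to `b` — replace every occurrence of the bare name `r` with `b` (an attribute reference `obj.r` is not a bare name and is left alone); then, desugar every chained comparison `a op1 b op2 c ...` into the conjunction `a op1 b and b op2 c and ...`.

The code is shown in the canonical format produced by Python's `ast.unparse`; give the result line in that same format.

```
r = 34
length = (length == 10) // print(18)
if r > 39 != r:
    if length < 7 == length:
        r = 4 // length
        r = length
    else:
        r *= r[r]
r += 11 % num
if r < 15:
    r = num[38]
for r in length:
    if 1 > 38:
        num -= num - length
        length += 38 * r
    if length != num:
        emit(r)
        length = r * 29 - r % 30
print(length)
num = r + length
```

num = b + length

Transformed code:
b = 34
length = (length == 10) // print(18)
if b > 39 and 39 != b:
    if length < 7 and 7 == length:
        b = 4 // length
        b = length
    else:
        b *= b[b]
b += 11 % num
if b < 15:
    b = num[38]
for b in length:
    if 1 > 38:
        num -= num - length
        length += 38 * b
    if length != num:
        emit(b)
        length = b * 29 - b % 30
print(length)
num = b + length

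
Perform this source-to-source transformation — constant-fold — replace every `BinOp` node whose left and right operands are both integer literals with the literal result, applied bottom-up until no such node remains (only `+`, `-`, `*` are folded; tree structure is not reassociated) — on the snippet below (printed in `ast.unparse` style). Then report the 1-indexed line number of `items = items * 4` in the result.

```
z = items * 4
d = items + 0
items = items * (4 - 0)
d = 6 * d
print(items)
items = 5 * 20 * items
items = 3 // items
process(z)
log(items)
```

3

Transformed code:
z = items * 4
d = items + 0
items = items * 4
d = 6 * d
print(items)
items = 100 * items
items = 3 // items
process(z)
log(items)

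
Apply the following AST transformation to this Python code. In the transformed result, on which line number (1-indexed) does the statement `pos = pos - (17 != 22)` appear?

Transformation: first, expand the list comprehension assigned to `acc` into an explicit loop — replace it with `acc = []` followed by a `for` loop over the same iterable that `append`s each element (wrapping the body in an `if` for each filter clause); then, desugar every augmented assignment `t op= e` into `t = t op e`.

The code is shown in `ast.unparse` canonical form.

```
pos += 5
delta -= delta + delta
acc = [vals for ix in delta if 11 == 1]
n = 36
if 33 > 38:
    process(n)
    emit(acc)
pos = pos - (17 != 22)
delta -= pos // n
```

Transformed code:
pos = pos + 5
delta = delta - (delta + delta)
acc = []
for ix in delta:
    if 11 == 1:
        acc.append(vals)
n = 36
if 33 > 38:
    process(n)
    emit(acc)
pos = pos - (17 != 22)
delta = delta - pos // n

11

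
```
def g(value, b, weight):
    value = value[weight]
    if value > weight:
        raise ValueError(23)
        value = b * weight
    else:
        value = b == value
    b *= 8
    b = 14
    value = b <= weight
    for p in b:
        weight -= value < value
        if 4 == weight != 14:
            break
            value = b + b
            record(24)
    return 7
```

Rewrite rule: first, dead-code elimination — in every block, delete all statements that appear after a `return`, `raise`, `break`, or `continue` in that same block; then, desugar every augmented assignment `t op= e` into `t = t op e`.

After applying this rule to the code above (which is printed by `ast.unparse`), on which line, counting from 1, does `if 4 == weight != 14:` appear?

12

Transformed code:
def g(value, b, weight):
    value = value[weight]
    if value > weight:
        raise ValueError(23)
    else:
        value = b == value
    b = b * 8
    b = 14
    value = b <= weight
    for p in b:
        weight = weight - (value < value)
        if 4 == weight != 14:
            break
    return 7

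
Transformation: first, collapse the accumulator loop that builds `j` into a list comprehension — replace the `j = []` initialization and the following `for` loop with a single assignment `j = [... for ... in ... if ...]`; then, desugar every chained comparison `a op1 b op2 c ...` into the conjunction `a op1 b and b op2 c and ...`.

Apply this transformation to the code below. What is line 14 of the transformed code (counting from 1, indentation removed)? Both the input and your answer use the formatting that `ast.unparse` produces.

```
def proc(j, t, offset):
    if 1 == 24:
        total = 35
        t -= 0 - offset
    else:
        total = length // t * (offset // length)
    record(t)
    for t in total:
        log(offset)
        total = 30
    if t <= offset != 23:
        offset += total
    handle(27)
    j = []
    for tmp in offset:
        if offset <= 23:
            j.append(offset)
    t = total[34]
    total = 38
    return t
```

j = [offset for tmp in offset if offset <= 23]

Transformed code:
def proc(j, t, offset):
    if 1 == 24:
        total = 35
        t -= 0 - offset
    else:
        total = length // t * (offset // length)
    record(t)
    for t in total:
        log(offset)
        total = 30
    if t <= offset and offset != 23:
        offset += total
    handle(27)
    j = [offset for tmp in offset if offset <= 23]
    t = total[34]
    total = 38
    return t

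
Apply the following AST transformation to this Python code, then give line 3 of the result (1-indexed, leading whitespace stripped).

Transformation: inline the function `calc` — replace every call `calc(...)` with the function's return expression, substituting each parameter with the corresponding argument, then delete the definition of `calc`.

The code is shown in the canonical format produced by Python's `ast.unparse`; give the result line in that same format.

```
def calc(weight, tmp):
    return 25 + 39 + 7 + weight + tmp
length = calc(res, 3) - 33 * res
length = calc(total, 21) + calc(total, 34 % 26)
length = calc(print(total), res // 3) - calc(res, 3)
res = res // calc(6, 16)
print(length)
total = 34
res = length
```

Transformed code:
length = 25 + 39 + 7 + res + 3 - 33 * res
length = 25 + 39 + 7 + total + 21 + (25 + 39 + 7 + total + 34 % 26)
length = 25 + 39 + 7 + print(total) + res // 3 - (25 + 39 + 7 + res + 3)
res = res // (25 + 39 + 7 + 6 + 16)
print(length)
total = 34
res = length

length = 25 + 39 + 7 + print(total) + res // 3 - (25 + 39 + 7 + res + 3)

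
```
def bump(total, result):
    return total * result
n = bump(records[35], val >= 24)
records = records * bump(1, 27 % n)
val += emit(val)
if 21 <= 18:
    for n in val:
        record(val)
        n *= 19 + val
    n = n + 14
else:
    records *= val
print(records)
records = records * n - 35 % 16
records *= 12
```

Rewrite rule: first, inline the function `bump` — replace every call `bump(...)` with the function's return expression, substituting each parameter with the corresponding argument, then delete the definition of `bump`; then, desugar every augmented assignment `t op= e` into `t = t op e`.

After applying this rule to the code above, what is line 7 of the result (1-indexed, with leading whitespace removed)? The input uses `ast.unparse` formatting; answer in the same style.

n = n * (19 + val)

Transformed code:
n = records[35] * (val >= 24)
records = records * (1 * (27 % n))
val = val + emit(val)
if 21 <= 18:
    for n in val:
        record(val)
        n = n * (19 + val)
    n = n + 14
else:
    records = records * val
print(records)
records = records * n - 35 % 16
records = records * 12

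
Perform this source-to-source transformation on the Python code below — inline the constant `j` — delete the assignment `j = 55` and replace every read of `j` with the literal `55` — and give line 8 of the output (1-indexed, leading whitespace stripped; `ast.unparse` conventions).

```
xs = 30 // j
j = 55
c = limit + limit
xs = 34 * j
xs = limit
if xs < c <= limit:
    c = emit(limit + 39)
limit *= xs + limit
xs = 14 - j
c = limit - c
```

xs = 14 - 55

Transformed code:
xs = 30 // 55
c = limit + limit
xs = 34 * 55
xs = limit
if xs < c <= limit:
    c = emit(limit + 39)
limit *= xs + limit
xs = 14 - 55
c = limit - c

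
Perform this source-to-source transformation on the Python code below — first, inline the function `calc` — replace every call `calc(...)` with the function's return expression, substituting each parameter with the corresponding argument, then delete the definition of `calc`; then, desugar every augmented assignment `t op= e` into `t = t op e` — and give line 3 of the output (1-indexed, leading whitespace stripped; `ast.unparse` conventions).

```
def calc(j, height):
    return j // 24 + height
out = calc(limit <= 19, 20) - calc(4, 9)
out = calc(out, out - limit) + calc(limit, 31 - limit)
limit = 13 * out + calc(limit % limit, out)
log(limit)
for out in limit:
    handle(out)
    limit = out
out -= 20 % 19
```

limit = 13 * out + (limit % limit // 24 + out)

Transformed code:
out = (limit <= 19) // 24 + 20 - (4 // 24 + 9)
out = out // 24 + (out - limit) + (limit // 24 + (31 - limit))
limit = 13 * out + (limit % limit // 24 + out)
log(limit)
for out in limit:
    handle(out)
    limit = out
out = out - 20 % 19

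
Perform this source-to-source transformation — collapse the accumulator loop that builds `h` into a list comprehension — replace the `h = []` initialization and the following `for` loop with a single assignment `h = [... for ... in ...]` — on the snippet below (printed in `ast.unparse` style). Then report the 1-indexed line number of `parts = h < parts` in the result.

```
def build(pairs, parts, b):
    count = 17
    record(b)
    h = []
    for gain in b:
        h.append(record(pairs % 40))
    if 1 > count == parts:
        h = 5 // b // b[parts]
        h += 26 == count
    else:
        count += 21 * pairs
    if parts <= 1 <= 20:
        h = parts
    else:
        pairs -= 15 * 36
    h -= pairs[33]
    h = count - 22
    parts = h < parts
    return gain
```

Transformed code:
def build(pairs, parts, b):
    count = 17
    record(b)
    h = [record(pairs % 40) for gain in b]
    if 1 > count == parts:
        h = 5 // b // b[parts]
        h += 26 == count
    else:
        count += 21 * pairs
    if parts <= 1 <= 20:
        h = parts
    else:
        pairs -= 15 * 36
    h -= pairs[33]
    h = count - 22
    parts = h < parts
    return gain

16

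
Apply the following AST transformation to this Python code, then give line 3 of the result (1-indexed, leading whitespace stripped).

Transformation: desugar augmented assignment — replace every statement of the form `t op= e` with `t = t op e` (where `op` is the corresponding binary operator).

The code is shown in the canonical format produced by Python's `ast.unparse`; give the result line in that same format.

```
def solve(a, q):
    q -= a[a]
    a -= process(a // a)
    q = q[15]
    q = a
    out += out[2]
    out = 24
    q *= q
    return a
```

a = a - process(a // a)

Transformed code:
def solve(a, q):
    q = q - a[a]
    a = a - process(a // a)
    q = q[15]
    q = a
    out = out + out[2]
    out = 24
    q = q * q
    return a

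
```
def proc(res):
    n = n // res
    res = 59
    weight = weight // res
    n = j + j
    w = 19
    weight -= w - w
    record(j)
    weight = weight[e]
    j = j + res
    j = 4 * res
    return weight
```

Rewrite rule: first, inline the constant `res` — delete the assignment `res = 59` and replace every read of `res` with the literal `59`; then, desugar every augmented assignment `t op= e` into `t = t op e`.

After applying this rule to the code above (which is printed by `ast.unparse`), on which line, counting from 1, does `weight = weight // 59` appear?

Transformed code:
def proc(res):
    n = n // 59
    weight = weight // 59
    n = j + j
    w = 19
    weight = weight - (w - w)
    record(j)
    weight = weight[e]
    j = j + 59
    j = 4 * 59
    return weight

3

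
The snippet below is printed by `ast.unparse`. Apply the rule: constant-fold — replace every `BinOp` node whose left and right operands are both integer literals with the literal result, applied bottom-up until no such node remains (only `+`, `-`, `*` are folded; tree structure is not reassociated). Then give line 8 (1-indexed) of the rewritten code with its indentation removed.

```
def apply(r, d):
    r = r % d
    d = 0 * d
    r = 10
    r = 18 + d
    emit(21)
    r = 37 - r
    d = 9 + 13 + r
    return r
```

d = 22 + r

Transformed code:
def apply(r, d):
    r = r % d
    d = 0 * d
    r = 10
    r = 18 + d
    emit(21)
    r = 37 - r
    d = 22 + r
    return r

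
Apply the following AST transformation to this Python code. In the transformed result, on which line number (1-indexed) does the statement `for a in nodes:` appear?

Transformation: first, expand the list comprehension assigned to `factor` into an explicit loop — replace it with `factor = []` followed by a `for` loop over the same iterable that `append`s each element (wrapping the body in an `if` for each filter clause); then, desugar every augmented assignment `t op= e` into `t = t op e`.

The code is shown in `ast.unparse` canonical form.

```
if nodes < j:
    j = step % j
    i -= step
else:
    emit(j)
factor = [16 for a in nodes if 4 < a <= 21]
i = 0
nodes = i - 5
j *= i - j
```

7

Transformed code:
if nodes < j:
    j = step % j
    i = i - step
else:
    emit(j)
factor = []
for a in nodes:
    if 4 < a <= 21:
        factor.append(16)
i = 0
nodes = i - 5
j = j * (i - j)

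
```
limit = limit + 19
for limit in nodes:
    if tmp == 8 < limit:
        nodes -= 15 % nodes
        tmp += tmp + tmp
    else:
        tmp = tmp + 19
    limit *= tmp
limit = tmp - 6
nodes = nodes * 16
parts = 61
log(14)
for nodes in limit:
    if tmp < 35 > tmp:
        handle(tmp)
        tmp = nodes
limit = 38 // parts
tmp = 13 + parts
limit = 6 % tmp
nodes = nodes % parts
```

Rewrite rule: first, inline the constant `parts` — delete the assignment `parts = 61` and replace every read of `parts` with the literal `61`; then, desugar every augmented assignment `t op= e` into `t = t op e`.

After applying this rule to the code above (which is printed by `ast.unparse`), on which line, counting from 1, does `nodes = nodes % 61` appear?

Transformed code:
limit = limit + 19
for limit in nodes:
    if tmp == 8 < limit:
        nodes = nodes - 15 % nodes
        tmp = tmp + (tmp + tmp)
    else:
        tmp = tmp + 19
    limit = limit * tmp
limit = tmp - 6
nodes = nodes * 16
log(14)
for nodes in limit:
    if tmp < 35 > tmp:
        handle(tmp)
        tmp = nodes
limit = 38 // 61
tmp = 13 + 61
limit = 6 % tmp
nodes = nodes % 61

19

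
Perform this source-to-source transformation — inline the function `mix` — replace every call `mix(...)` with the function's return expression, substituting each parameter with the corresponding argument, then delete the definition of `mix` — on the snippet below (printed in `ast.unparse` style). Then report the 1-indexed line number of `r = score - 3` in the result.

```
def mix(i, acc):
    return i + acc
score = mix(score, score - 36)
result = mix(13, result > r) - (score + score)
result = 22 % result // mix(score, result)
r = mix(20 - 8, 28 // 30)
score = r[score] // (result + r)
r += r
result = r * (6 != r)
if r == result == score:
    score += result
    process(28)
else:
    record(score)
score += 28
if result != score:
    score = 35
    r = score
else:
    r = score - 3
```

18

Transformed code:
score = score + (score - 36)
result = 13 + (result > r) - (score + score)
result = 22 % result // (score + result)
r = 20 - 8 + 28 // 30
score = r[score] // (result + r)
r += r
result = r * (6 != r)
if r == result == score:
    score += result
    process(28)
else:
    record(score)
score += 28
if result != score:
    score = 35
    r = score
else:
    r = score - 3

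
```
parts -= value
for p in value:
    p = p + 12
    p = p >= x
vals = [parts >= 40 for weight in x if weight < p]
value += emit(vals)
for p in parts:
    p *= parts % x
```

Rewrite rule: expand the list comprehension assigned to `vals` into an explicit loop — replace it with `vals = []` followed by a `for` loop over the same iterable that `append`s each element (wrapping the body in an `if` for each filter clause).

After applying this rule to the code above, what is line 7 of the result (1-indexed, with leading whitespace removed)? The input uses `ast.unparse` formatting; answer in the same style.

if weight < p:

Transformed code:
parts -= value
for p in value:
    p = p + 12
    p = p >= x
vals = []
for weight in x:
    if weight < p:
        vals.append(parts >= 40)
value += emit(vals)
for p in parts:
    p *= parts % x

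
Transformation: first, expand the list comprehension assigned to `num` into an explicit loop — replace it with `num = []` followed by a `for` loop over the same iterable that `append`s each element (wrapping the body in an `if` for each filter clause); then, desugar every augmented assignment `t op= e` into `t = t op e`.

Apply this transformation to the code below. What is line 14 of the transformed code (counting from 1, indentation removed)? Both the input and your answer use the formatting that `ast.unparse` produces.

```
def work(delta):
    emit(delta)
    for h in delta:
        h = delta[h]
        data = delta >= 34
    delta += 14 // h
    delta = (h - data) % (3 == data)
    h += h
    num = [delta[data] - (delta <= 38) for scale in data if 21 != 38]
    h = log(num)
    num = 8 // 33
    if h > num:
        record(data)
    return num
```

num = 8 // 33

Transformed code:
def work(delta):
    emit(delta)
    for h in delta:
        h = delta[h]
        data = delta >= 34
    delta = delta + 14 // h
    delta = (h - data) % (3 == data)
    h = h + h
    num = []
    for scale in data:
        if 21 != 38:
            num.append(delta[data] - (delta <= 38))
    h = log(num)
    num = 8 // 33
    if h > num:
        record(data)
    return num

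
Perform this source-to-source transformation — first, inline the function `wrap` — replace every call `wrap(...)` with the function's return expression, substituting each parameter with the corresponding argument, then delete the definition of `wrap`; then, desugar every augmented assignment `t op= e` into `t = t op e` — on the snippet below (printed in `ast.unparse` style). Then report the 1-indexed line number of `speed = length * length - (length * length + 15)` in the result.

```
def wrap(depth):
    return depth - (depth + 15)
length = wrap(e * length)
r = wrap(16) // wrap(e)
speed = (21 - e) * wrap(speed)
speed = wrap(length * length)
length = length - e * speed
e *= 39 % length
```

Transformed code:
length = e * length - (e * length + 15)
r = (16 - (16 + 15)) // (e - (e + 15))
speed = (21 - e) * (speed - (speed + 15))
speed = length * length - (length * length + 15)
length = length - e * speed
e = e * (39 % length)

4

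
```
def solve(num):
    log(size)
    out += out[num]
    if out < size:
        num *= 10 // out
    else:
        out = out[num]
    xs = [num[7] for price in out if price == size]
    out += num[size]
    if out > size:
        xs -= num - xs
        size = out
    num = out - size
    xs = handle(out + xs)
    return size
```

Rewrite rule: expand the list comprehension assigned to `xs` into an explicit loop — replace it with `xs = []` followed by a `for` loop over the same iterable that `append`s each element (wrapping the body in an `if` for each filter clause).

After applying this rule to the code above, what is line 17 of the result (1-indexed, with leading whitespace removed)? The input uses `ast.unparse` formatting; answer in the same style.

Transformed code:
def solve(num):
    log(size)
    out += out[num]
    if out < size:
        num *= 10 // out
    else:
        out = out[num]
    xs = []
    for price in out:
        if price == size:
            xs.append(num[7])
    out += num[size]
    if out > size:
        xs -= num - xs
        size = out
    num = out - size
    xs = handle(out + xs)
    return size

xs = handle(out + xs)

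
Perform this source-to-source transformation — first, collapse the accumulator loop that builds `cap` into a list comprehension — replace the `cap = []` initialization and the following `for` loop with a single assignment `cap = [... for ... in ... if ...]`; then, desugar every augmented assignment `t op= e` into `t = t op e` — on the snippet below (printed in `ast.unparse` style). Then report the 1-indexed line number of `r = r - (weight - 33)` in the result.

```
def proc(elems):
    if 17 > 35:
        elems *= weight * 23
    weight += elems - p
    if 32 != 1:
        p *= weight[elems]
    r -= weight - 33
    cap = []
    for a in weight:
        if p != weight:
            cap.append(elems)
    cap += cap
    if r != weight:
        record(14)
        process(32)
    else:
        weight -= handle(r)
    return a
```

Transformed code:
def proc(elems):
    if 17 > 35:
        elems = elems * (weight * 23)
    weight = weight + (elems - p)
    if 32 != 1:
        p = p * weight[elems]
    r = r - (weight - 33)
    cap = [elems for a in weight if p != weight]
    cap = cap + cap
    if r != weight:
        record(14)
        process(32)
    else:
        weight = weight - handle(r)
    return a

7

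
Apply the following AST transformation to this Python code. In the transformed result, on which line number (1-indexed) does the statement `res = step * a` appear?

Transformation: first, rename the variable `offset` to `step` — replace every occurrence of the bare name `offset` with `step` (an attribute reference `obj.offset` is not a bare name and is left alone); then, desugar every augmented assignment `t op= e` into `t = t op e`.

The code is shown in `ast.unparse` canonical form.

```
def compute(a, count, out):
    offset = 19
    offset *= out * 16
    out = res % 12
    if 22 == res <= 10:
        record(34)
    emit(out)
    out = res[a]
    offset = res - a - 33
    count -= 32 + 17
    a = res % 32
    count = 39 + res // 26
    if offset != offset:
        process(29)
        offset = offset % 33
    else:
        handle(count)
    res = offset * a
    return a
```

Transformed code:
def compute(a, count, out):
    step = 19
    step = step * (out * 16)
    out = res % 12
    if 22 == res <= 10:
        record(34)
    emit(out)
    out = res[a]
    step = res - a - 33
    count = count - (32 + 17)
    a = res % 32
    count = 39 + res // 26
    if step != step:
        process(29)
        step = step % 33
    else:
        handle(count)
    res = step * a
    return a

18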